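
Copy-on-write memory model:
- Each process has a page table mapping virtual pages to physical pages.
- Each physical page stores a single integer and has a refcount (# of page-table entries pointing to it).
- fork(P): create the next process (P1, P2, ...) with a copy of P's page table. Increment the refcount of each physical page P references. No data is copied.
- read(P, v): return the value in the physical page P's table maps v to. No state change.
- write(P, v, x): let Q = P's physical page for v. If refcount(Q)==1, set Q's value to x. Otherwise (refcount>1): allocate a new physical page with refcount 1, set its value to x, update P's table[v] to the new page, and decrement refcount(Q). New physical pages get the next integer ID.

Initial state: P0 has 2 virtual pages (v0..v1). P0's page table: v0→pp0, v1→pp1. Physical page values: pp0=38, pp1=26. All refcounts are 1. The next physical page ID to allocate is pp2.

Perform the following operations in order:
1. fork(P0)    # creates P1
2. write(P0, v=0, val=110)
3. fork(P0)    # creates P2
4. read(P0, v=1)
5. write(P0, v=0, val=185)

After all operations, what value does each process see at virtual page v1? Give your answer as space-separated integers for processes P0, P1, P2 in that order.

Answer: 26 26 26

Derivation:
Op 1: fork(P0) -> P1. 2 ppages; refcounts: pp0:2 pp1:2
Op 2: write(P0, v0, 110). refcount(pp0)=2>1 -> COPY to pp2. 3 ppages; refcounts: pp0:1 pp1:2 pp2:1
Op 3: fork(P0) -> P2. 3 ppages; refcounts: pp0:1 pp1:3 pp2:2
Op 4: read(P0, v1) -> 26. No state change.
Op 5: write(P0, v0, 185). refcount(pp2)=2>1 -> COPY to pp3. 4 ppages; refcounts: pp0:1 pp1:3 pp2:1 pp3:1
P0: v1 -> pp1 = 26
P1: v1 -> pp1 = 26
P2: v1 -> pp1 = 26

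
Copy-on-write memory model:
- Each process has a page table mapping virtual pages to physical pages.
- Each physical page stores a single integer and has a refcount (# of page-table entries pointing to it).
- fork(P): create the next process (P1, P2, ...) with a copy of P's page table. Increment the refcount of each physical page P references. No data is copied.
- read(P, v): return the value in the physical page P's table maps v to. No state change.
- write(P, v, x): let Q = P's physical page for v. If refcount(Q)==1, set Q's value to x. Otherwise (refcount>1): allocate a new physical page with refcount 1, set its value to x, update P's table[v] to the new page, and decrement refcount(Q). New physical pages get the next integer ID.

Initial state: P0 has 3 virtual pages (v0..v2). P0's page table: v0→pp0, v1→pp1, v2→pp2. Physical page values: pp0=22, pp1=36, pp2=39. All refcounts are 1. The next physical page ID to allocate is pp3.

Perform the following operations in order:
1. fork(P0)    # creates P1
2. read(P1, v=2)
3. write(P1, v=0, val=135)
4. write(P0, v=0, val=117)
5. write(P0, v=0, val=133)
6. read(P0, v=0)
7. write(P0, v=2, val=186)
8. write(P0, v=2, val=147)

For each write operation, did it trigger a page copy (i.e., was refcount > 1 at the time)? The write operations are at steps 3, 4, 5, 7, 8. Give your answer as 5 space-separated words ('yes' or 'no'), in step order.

Op 1: fork(P0) -> P1. 3 ppages; refcounts: pp0:2 pp1:2 pp2:2
Op 2: read(P1, v2) -> 39. No state change.
Op 3: write(P1, v0, 135). refcount(pp0)=2>1 -> COPY to pp3. 4 ppages; refcounts: pp0:1 pp1:2 pp2:2 pp3:1
Op 4: write(P0, v0, 117). refcount(pp0)=1 -> write in place. 4 ppages; refcounts: pp0:1 pp1:2 pp2:2 pp3:1
Op 5: write(P0, v0, 133). refcount(pp0)=1 -> write in place. 4 ppages; refcounts: pp0:1 pp1:2 pp2:2 pp3:1
Op 6: read(P0, v0) -> 133. No state change.
Op 7: write(P0, v2, 186). refcount(pp2)=2>1 -> COPY to pp4. 5 ppages; refcounts: pp0:1 pp1:2 pp2:1 pp3:1 pp4:1
Op 8: write(P0, v2, 147). refcount(pp4)=1 -> write in place. 5 ppages; refcounts: pp0:1 pp1:2 pp2:1 pp3:1 pp4:1

yes no no yes no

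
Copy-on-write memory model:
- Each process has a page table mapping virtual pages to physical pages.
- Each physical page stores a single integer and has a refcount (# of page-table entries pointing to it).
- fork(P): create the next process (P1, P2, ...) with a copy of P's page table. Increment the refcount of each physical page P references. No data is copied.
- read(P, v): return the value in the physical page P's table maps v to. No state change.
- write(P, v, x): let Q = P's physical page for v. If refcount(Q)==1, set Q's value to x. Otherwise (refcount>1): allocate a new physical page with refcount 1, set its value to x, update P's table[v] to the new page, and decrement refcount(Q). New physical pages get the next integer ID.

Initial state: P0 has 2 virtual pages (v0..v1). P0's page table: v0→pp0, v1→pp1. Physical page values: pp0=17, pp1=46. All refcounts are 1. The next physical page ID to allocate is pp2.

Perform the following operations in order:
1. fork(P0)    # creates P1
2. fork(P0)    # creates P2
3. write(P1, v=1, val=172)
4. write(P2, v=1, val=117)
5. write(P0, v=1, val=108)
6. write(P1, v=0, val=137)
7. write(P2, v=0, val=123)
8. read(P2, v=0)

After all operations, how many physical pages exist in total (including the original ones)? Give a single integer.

Op 1: fork(P0) -> P1. 2 ppages; refcounts: pp0:2 pp1:2
Op 2: fork(P0) -> P2. 2 ppages; refcounts: pp0:3 pp1:3
Op 3: write(P1, v1, 172). refcount(pp1)=3>1 -> COPY to pp2. 3 ppages; refcounts: pp0:3 pp1:2 pp2:1
Op 4: write(P2, v1, 117). refcount(pp1)=2>1 -> COPY to pp3. 4 ppages; refcounts: pp0:3 pp1:1 pp2:1 pp3:1
Op 5: write(P0, v1, 108). refcount(pp1)=1 -> write in place. 4 ppages; refcounts: pp0:3 pp1:1 pp2:1 pp3:1
Op 6: write(P1, v0, 137). refcount(pp0)=3>1 -> COPY to pp4. 5 ppages; refcounts: pp0:2 pp1:1 pp2:1 pp3:1 pp4:1
Op 7: write(P2, v0, 123). refcount(pp0)=2>1 -> COPY to pp5. 6 ppages; refcounts: pp0:1 pp1:1 pp2:1 pp3:1 pp4:1 pp5:1
Op 8: read(P2, v0) -> 123. No state change.

Answer: 6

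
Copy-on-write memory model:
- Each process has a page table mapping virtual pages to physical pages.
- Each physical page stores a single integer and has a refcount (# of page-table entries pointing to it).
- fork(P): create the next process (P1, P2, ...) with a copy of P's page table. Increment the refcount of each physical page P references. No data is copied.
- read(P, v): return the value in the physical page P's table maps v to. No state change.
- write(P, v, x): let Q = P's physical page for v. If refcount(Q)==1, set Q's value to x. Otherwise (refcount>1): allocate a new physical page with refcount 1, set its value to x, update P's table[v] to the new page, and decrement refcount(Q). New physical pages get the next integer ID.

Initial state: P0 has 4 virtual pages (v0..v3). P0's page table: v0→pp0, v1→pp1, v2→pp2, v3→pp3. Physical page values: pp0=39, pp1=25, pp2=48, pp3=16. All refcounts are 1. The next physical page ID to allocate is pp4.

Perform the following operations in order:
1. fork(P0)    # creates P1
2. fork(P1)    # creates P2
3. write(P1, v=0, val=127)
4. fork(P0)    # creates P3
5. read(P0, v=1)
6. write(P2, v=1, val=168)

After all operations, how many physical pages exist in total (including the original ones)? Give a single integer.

Answer: 6

Derivation:
Op 1: fork(P0) -> P1. 4 ppages; refcounts: pp0:2 pp1:2 pp2:2 pp3:2
Op 2: fork(P1) -> P2. 4 ppages; refcounts: pp0:3 pp1:3 pp2:3 pp3:3
Op 3: write(P1, v0, 127). refcount(pp0)=3>1 -> COPY to pp4. 5 ppages; refcounts: pp0:2 pp1:3 pp2:3 pp3:3 pp4:1
Op 4: fork(P0) -> P3. 5 ppages; refcounts: pp0:3 pp1:4 pp2:4 pp3:4 pp4:1
Op 5: read(P0, v1) -> 25. No state change.
Op 6: write(P2, v1, 168). refcount(pp1)=4>1 -> COPY to pp5. 6 ppages; refcounts: pp0:3 pp1:3 pp2:4 pp3:4 pp4:1 pp5:1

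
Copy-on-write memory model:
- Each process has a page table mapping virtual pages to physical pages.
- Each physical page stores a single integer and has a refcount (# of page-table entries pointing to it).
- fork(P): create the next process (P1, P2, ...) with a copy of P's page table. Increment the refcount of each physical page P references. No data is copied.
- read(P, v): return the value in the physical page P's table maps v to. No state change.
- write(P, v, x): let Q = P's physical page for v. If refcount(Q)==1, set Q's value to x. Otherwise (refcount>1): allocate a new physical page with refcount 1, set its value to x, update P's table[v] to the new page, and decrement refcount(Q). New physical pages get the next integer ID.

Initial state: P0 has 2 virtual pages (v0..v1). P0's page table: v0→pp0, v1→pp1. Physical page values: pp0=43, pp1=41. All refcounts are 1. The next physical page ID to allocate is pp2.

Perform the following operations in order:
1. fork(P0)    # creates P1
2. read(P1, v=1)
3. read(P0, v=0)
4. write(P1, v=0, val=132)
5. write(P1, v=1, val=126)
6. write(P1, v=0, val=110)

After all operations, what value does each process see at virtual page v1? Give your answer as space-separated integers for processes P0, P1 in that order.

Op 1: fork(P0) -> P1. 2 ppages; refcounts: pp0:2 pp1:2
Op 2: read(P1, v1) -> 41. No state change.
Op 3: read(P0, v0) -> 43. No state change.
Op 4: write(P1, v0, 132). refcount(pp0)=2>1 -> COPY to pp2. 3 ppages; refcounts: pp0:1 pp1:2 pp2:1
Op 5: write(P1, v1, 126). refcount(pp1)=2>1 -> COPY to pp3. 4 ppages; refcounts: pp0:1 pp1:1 pp2:1 pp3:1
Op 6: write(P1, v0, 110). refcount(pp2)=1 -> write in place. 4 ppages; refcounts: pp0:1 pp1:1 pp2:1 pp3:1
P0: v1 -> pp1 = 41
P1: v1 -> pp3 = 126

Answer: 41 126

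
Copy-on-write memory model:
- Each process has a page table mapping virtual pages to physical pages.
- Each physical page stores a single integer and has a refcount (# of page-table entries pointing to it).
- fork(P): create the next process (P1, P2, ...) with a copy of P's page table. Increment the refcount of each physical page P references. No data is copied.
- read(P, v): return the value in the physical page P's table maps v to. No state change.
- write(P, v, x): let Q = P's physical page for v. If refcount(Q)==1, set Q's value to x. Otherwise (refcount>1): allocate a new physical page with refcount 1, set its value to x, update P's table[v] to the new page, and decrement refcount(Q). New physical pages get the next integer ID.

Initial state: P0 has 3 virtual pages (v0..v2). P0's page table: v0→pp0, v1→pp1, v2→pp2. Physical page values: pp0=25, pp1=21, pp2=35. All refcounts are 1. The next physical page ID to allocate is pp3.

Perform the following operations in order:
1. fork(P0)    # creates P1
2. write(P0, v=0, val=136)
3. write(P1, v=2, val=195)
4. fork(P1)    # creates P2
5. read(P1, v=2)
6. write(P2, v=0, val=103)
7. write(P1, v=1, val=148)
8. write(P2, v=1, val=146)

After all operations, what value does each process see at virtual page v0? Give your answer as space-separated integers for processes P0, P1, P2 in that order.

Answer: 136 25 103

Derivation:
Op 1: fork(P0) -> P1. 3 ppages; refcounts: pp0:2 pp1:2 pp2:2
Op 2: write(P0, v0, 136). refcount(pp0)=2>1 -> COPY to pp3. 4 ppages; refcounts: pp0:1 pp1:2 pp2:2 pp3:1
Op 3: write(P1, v2, 195). refcount(pp2)=2>1 -> COPY to pp4. 5 ppages; refcounts: pp0:1 pp1:2 pp2:1 pp3:1 pp4:1
Op 4: fork(P1) -> P2. 5 ppages; refcounts: pp0:2 pp1:3 pp2:1 pp3:1 pp4:2
Op 5: read(P1, v2) -> 195. No state change.
Op 6: write(P2, v0, 103). refcount(pp0)=2>1 -> COPY to pp5. 6 ppages; refcounts: pp0:1 pp1:3 pp2:1 pp3:1 pp4:2 pp5:1
Op 7: write(P1, v1, 148). refcount(pp1)=3>1 -> COPY to pp6. 7 ppages; refcounts: pp0:1 pp1:2 pp2:1 pp3:1 pp4:2 pp5:1 pp6:1
Op 8: write(P2, v1, 146). refcount(pp1)=2>1 -> COPY to pp7. 8 ppages; refcounts: pp0:1 pp1:1 pp2:1 pp3:1 pp4:2 pp5:1 pp6:1 pp7:1
P0: v0 -> pp3 = 136
P1: v0 -> pp0 = 25
P2: v0 -> pp5 = 103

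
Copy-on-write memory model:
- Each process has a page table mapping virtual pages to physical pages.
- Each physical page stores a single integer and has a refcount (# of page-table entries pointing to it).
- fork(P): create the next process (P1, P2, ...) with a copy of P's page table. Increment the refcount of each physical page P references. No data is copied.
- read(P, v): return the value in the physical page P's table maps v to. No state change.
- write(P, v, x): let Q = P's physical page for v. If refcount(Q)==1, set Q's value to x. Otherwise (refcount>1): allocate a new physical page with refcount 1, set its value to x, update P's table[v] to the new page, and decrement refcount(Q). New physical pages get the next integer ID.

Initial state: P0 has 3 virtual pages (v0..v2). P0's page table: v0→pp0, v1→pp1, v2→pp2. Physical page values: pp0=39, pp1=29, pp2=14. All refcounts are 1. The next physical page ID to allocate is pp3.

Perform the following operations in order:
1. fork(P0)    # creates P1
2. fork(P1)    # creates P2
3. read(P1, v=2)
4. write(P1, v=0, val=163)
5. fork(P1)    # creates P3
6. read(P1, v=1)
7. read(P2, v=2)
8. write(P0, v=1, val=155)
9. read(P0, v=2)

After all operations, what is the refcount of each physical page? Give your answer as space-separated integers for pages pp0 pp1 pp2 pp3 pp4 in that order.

Op 1: fork(P0) -> P1. 3 ppages; refcounts: pp0:2 pp1:2 pp2:2
Op 2: fork(P1) -> P2. 3 ppages; refcounts: pp0:3 pp1:3 pp2:3
Op 3: read(P1, v2) -> 14. No state change.
Op 4: write(P1, v0, 163). refcount(pp0)=3>1 -> COPY to pp3. 4 ppages; refcounts: pp0:2 pp1:3 pp2:3 pp3:1
Op 5: fork(P1) -> P3. 4 ppages; refcounts: pp0:2 pp1:4 pp2:4 pp3:2
Op 6: read(P1, v1) -> 29. No state change.
Op 7: read(P2, v2) -> 14. No state change.
Op 8: write(P0, v1, 155). refcount(pp1)=4>1 -> COPY to pp4. 5 ppages; refcounts: pp0:2 pp1:3 pp2:4 pp3:2 pp4:1
Op 9: read(P0, v2) -> 14. No state change.

Answer: 2 3 4 2 1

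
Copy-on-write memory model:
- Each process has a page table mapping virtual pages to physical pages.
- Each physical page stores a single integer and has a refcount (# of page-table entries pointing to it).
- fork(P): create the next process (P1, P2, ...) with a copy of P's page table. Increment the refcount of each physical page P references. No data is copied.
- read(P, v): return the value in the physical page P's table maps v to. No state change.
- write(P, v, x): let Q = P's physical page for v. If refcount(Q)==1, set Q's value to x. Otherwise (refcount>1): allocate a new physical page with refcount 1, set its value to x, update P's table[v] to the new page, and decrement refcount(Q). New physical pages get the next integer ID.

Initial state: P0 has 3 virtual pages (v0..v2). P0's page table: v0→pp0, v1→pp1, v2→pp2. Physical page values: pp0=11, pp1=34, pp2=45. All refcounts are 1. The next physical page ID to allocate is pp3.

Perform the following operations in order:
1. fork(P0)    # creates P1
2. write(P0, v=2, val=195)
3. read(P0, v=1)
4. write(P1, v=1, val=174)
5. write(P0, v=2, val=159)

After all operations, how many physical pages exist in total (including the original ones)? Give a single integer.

Answer: 5

Derivation:
Op 1: fork(P0) -> P1. 3 ppages; refcounts: pp0:2 pp1:2 pp2:2
Op 2: write(P0, v2, 195). refcount(pp2)=2>1 -> COPY to pp3. 4 ppages; refcounts: pp0:2 pp1:2 pp2:1 pp3:1
Op 3: read(P0, v1) -> 34. No state change.
Op 4: write(P1, v1, 174). refcount(pp1)=2>1 -> COPY to pp4. 5 ppages; refcounts: pp0:2 pp1:1 pp2:1 pp3:1 pp4:1
Op 5: write(P0, v2, 159). refcount(pp3)=1 -> write in place. 5 ppages; refcounts: pp0:2 pp1:1 pp2:1 pp3:1 pp4:1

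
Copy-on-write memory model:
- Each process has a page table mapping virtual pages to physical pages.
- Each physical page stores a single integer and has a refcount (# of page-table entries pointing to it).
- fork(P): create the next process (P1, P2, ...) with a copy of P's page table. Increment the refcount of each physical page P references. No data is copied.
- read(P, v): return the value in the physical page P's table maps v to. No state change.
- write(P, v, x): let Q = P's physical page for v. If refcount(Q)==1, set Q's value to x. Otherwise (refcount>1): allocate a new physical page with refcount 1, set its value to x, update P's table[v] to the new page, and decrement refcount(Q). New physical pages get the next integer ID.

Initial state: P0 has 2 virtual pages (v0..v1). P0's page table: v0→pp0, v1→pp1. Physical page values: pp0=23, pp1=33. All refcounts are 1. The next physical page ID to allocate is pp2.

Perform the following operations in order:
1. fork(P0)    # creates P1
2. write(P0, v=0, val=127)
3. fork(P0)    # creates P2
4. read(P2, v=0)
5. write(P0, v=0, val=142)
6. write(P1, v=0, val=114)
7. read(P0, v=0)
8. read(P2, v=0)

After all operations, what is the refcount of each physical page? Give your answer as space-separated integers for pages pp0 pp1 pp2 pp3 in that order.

Answer: 1 3 1 1

Derivation:
Op 1: fork(P0) -> P1. 2 ppages; refcounts: pp0:2 pp1:2
Op 2: write(P0, v0, 127). refcount(pp0)=2>1 -> COPY to pp2. 3 ppages; refcounts: pp0:1 pp1:2 pp2:1
Op 3: fork(P0) -> P2. 3 ppages; refcounts: pp0:1 pp1:3 pp2:2
Op 4: read(P2, v0) -> 127. No state change.
Op 5: write(P0, v0, 142). refcount(pp2)=2>1 -> COPY to pp3. 4 ppages; refcounts: pp0:1 pp1:3 pp2:1 pp3:1
Op 6: write(P1, v0, 114). refcount(pp0)=1 -> write in place. 4 ppages; refcounts: pp0:1 pp1:3 pp2:1 pp3:1
Op 7: read(P0, v0) -> 142. No state change.
Op 8: read(P2, v0) -> 127. No state change.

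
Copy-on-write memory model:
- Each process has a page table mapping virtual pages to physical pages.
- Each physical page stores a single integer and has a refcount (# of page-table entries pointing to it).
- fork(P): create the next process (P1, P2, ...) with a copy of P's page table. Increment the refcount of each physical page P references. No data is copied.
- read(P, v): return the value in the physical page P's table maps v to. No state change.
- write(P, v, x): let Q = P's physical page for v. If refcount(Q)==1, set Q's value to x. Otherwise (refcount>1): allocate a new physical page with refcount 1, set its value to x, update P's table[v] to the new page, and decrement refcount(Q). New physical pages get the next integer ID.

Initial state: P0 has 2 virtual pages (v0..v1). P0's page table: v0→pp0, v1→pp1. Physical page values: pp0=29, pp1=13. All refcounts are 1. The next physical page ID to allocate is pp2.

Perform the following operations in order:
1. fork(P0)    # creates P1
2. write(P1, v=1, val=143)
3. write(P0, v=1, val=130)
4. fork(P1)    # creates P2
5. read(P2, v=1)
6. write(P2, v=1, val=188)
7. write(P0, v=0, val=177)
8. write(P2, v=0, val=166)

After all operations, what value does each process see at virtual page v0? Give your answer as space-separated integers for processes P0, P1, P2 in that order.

Op 1: fork(P0) -> P1. 2 ppages; refcounts: pp0:2 pp1:2
Op 2: write(P1, v1, 143). refcount(pp1)=2>1 -> COPY to pp2. 3 ppages; refcounts: pp0:2 pp1:1 pp2:1
Op 3: write(P0, v1, 130). refcount(pp1)=1 -> write in place. 3 ppages; refcounts: pp0:2 pp1:1 pp2:1
Op 4: fork(P1) -> P2. 3 ppages; refcounts: pp0:3 pp1:1 pp2:2
Op 5: read(P2, v1) -> 143. No state change.
Op 6: write(P2, v1, 188). refcount(pp2)=2>1 -> COPY to pp3. 4 ppages; refcounts: pp0:3 pp1:1 pp2:1 pp3:1
Op 7: write(P0, v0, 177). refcount(pp0)=3>1 -> COPY to pp4. 5 ppages; refcounts: pp0:2 pp1:1 pp2:1 pp3:1 pp4:1
Op 8: write(P2, v0, 166). refcount(pp0)=2>1 -> COPY to pp5. 6 ppages; refcounts: pp0:1 pp1:1 pp2:1 pp3:1 pp4:1 pp5:1
P0: v0 -> pp4 = 177
P1: v0 -> pp0 = 29
P2: v0 -> pp5 = 166

Answer: 177 29 166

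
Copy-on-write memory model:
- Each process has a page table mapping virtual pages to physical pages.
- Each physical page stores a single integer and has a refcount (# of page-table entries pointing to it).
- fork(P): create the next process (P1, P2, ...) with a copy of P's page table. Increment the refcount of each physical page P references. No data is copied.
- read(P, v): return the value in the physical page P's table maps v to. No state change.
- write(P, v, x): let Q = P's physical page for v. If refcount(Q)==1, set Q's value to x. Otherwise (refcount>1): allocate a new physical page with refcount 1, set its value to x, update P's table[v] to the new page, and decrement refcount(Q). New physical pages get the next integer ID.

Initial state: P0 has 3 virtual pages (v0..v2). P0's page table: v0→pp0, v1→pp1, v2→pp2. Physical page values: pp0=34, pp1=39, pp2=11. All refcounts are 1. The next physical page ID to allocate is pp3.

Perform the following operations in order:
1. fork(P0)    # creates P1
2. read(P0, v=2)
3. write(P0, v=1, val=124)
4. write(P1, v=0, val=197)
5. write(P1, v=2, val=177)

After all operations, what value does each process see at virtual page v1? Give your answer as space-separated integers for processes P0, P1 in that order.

Answer: 124 39

Derivation:
Op 1: fork(P0) -> P1. 3 ppages; refcounts: pp0:2 pp1:2 pp2:2
Op 2: read(P0, v2) -> 11. No state change.
Op 3: write(P0, v1, 124). refcount(pp1)=2>1 -> COPY to pp3. 4 ppages; refcounts: pp0:2 pp1:1 pp2:2 pp3:1
Op 4: write(P1, v0, 197). refcount(pp0)=2>1 -> COPY to pp4. 5 ppages; refcounts: pp0:1 pp1:1 pp2:2 pp3:1 pp4:1
Op 5: write(P1, v2, 177). refcount(pp2)=2>1 -> COPY to pp5. 6 ppages; refcounts: pp0:1 pp1:1 pp2:1 pp3:1 pp4:1 pp5:1
P0: v1 -> pp3 = 124
P1: v1 -> pp1 = 39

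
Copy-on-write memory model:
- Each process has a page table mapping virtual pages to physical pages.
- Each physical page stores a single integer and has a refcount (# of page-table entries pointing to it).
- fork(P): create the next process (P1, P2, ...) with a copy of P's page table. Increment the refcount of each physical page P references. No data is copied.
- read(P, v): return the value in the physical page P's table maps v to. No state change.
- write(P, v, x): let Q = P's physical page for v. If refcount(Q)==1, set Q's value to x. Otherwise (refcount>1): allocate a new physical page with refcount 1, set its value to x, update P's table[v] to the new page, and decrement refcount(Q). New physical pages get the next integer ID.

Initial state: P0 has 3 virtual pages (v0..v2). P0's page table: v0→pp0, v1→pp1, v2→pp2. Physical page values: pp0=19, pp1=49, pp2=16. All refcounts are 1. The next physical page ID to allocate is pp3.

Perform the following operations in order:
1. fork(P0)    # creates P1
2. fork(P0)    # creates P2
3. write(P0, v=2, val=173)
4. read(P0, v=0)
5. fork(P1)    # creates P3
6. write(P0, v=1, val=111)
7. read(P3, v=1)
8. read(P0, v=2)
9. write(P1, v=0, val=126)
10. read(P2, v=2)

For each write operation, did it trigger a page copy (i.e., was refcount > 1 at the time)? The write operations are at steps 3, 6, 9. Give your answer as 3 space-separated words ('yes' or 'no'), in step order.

Op 1: fork(P0) -> P1. 3 ppages; refcounts: pp0:2 pp1:2 pp2:2
Op 2: fork(P0) -> P2. 3 ppages; refcounts: pp0:3 pp1:3 pp2:3
Op 3: write(P0, v2, 173). refcount(pp2)=3>1 -> COPY to pp3. 4 ppages; refcounts: pp0:3 pp1:3 pp2:2 pp3:1
Op 4: read(P0, v0) -> 19. No state change.
Op 5: fork(P1) -> P3. 4 ppages; refcounts: pp0:4 pp1:4 pp2:3 pp3:1
Op 6: write(P0, v1, 111). refcount(pp1)=4>1 -> COPY to pp4. 5 ppages; refcounts: pp0:4 pp1:3 pp2:3 pp3:1 pp4:1
Op 7: read(P3, v1) -> 49. No state change.
Op 8: read(P0, v2) -> 173. No state change.
Op 9: write(P1, v0, 126). refcount(pp0)=4>1 -> COPY to pp5. 6 ppages; refcounts: pp0:3 pp1:3 pp2:3 pp3:1 pp4:1 pp5:1
Op 10: read(P2, v2) -> 16. No state change.

yes yes yes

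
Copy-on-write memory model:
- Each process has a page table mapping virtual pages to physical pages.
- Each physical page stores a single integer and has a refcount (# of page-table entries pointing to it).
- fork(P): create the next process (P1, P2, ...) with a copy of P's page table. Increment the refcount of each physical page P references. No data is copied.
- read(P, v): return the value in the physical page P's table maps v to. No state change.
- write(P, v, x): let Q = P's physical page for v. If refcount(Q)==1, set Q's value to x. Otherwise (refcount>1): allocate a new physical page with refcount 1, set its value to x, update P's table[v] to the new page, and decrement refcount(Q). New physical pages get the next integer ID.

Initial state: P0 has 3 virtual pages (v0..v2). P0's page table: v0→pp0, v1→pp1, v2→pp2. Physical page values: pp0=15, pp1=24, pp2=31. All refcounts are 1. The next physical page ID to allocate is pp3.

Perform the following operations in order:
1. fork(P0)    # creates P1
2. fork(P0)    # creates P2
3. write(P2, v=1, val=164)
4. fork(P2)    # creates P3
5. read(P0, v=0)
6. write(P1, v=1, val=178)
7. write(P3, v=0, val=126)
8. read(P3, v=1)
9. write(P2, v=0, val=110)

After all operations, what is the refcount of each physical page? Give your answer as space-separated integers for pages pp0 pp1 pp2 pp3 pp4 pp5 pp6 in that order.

Op 1: fork(P0) -> P1. 3 ppages; refcounts: pp0:2 pp1:2 pp2:2
Op 2: fork(P0) -> P2. 3 ppages; refcounts: pp0:3 pp1:3 pp2:3
Op 3: write(P2, v1, 164). refcount(pp1)=3>1 -> COPY to pp3. 4 ppages; refcounts: pp0:3 pp1:2 pp2:3 pp3:1
Op 4: fork(P2) -> P3. 4 ppages; refcounts: pp0:4 pp1:2 pp2:4 pp3:2
Op 5: read(P0, v0) -> 15. No state change.
Op 6: write(P1, v1, 178). refcount(pp1)=2>1 -> COPY to pp4. 5 ppages; refcounts: pp0:4 pp1:1 pp2:4 pp3:2 pp4:1
Op 7: write(P3, v0, 126). refcount(pp0)=4>1 -> COPY to pp5. 6 ppages; refcounts: pp0:3 pp1:1 pp2:4 pp3:2 pp4:1 pp5:1
Op 8: read(P3, v1) -> 164. No state change.
Op 9: write(P2, v0, 110). refcount(pp0)=3>1 -> COPY to pp6. 7 ppages; refcounts: pp0:2 pp1:1 pp2:4 pp3:2 pp4:1 pp5:1 pp6:1

Answer: 2 1 4 2 1 1 1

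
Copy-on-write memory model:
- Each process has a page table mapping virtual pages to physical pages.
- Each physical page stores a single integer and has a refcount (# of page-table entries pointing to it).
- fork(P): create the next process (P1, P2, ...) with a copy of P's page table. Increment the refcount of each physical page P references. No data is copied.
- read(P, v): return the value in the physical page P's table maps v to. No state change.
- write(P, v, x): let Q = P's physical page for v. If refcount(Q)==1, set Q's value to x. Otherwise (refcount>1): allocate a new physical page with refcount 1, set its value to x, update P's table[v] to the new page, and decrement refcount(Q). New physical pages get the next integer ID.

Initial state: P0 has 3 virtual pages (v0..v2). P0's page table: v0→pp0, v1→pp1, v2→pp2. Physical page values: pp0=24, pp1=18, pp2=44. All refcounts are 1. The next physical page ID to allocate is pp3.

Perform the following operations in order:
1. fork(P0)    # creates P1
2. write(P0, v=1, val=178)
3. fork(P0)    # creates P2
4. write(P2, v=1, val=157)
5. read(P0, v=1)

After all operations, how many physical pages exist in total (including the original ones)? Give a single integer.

Op 1: fork(P0) -> P1. 3 ppages; refcounts: pp0:2 pp1:2 pp2:2
Op 2: write(P0, v1, 178). refcount(pp1)=2>1 -> COPY to pp3. 4 ppages; refcounts: pp0:2 pp1:1 pp2:2 pp3:1
Op 3: fork(P0) -> P2. 4 ppages; refcounts: pp0:3 pp1:1 pp2:3 pp3:2
Op 4: write(P2, v1, 157). refcount(pp3)=2>1 -> COPY to pp4. 5 ppages; refcounts: pp0:3 pp1:1 pp2:3 pp3:1 pp4:1
Op 5: read(P0, v1) -> 178. No state change.

Answer: 5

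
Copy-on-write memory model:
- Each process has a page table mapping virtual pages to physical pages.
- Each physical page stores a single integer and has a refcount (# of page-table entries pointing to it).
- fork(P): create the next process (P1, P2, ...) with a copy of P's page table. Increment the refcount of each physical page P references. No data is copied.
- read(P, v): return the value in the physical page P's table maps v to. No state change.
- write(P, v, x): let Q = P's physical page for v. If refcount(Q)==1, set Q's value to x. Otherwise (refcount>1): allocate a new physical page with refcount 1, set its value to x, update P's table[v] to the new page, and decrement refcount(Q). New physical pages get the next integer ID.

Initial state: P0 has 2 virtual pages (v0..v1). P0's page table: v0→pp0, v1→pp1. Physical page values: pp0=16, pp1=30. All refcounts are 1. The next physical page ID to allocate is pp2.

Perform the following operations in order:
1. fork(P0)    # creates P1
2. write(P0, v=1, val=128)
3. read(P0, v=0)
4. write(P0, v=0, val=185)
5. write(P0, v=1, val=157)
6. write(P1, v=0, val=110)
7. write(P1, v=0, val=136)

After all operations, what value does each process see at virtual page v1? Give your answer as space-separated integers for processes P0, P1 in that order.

Op 1: fork(P0) -> P1. 2 ppages; refcounts: pp0:2 pp1:2
Op 2: write(P0, v1, 128). refcount(pp1)=2>1 -> COPY to pp2. 3 ppages; refcounts: pp0:2 pp1:1 pp2:1
Op 3: read(P0, v0) -> 16. No state change.
Op 4: write(P0, v0, 185). refcount(pp0)=2>1 -> COPY to pp3. 4 ppages; refcounts: pp0:1 pp1:1 pp2:1 pp3:1
Op 5: write(P0, v1, 157). refcount(pp2)=1 -> write in place. 4 ppages; refcounts: pp0:1 pp1:1 pp2:1 pp3:1
Op 6: write(P1, v0, 110). refcount(pp0)=1 -> write in place. 4 ppages; refcounts: pp0:1 pp1:1 pp2:1 pp3:1
Op 7: write(P1, v0, 136). refcount(pp0)=1 -> write in place. 4 ppages; refcounts: pp0:1 pp1:1 pp2:1 pp3:1
P0: v1 -> pp2 = 157
P1: v1 -> pp1 = 30

Answer: 157 30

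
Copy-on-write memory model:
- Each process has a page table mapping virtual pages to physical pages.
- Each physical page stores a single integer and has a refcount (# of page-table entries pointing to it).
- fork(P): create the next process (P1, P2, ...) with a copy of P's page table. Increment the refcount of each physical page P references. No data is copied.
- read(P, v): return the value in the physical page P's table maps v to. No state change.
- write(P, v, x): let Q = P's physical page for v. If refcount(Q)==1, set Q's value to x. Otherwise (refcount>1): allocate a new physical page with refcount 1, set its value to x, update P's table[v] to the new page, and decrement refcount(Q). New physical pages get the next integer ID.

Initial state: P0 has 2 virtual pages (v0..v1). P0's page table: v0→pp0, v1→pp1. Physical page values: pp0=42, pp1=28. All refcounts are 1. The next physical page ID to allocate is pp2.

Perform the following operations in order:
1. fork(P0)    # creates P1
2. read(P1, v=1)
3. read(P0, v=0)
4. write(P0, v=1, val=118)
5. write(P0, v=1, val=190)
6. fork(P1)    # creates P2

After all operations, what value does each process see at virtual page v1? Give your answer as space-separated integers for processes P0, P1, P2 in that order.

Op 1: fork(P0) -> P1. 2 ppages; refcounts: pp0:2 pp1:2
Op 2: read(P1, v1) -> 28. No state change.
Op 3: read(P0, v0) -> 42. No state change.
Op 4: write(P0, v1, 118). refcount(pp1)=2>1 -> COPY to pp2. 3 ppages; refcounts: pp0:2 pp1:1 pp2:1
Op 5: write(P0, v1, 190). refcount(pp2)=1 -> write in place. 3 ppages; refcounts: pp0:2 pp1:1 pp2:1
Op 6: fork(P1) -> P2. 3 ppages; refcounts: pp0:3 pp1:2 pp2:1
P0: v1 -> pp2 = 190
P1: v1 -> pp1 = 28
P2: v1 -> pp1 = 28

Answer: 190 28 28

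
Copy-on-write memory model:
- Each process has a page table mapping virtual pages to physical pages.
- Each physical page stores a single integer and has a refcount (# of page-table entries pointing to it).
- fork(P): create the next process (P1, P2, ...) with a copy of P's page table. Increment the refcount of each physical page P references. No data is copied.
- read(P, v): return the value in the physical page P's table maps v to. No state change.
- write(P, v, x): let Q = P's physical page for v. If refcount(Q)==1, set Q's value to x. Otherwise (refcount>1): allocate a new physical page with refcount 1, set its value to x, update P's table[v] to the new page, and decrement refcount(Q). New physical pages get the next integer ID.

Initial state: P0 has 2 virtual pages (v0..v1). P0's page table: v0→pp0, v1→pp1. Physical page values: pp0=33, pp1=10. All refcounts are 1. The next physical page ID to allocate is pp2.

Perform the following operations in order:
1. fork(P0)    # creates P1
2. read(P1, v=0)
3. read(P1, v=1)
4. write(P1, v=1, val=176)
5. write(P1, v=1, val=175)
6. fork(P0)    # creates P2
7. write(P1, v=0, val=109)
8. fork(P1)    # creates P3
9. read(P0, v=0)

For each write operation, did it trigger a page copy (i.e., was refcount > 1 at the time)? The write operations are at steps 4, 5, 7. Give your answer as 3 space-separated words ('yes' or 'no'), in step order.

Op 1: fork(P0) -> P1. 2 ppages; refcounts: pp0:2 pp1:2
Op 2: read(P1, v0) -> 33. No state change.
Op 3: read(P1, v1) -> 10. No state change.
Op 4: write(P1, v1, 176). refcount(pp1)=2>1 -> COPY to pp2. 3 ppages; refcounts: pp0:2 pp1:1 pp2:1
Op 5: write(P1, v1, 175). refcount(pp2)=1 -> write in place. 3 ppages; refcounts: pp0:2 pp1:1 pp2:1
Op 6: fork(P0) -> P2. 3 ppages; refcounts: pp0:3 pp1:2 pp2:1
Op 7: write(P1, v0, 109). refcount(pp0)=3>1 -> COPY to pp3. 4 ppages; refcounts: pp0:2 pp1:2 pp2:1 pp3:1
Op 8: fork(P1) -> P3. 4 ppages; refcounts: pp0:2 pp1:2 pp2:2 pp3:2
Op 9: read(P0, v0) -> 33. No state change.

yes no yes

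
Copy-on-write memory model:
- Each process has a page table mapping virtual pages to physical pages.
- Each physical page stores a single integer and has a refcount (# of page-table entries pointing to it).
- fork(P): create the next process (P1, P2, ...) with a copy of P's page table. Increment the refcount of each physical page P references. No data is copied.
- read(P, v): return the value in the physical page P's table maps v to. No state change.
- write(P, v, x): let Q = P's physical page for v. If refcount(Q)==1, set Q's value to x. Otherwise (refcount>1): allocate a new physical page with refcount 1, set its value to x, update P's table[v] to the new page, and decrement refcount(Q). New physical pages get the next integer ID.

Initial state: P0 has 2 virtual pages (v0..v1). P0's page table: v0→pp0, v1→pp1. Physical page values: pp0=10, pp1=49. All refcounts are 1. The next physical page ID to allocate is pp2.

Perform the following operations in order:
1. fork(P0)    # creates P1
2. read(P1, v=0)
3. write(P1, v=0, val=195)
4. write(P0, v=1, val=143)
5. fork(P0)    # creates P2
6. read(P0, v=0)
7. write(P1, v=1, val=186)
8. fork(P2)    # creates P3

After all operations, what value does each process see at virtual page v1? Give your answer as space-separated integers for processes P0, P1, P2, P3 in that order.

Answer: 143 186 143 143

Derivation:
Op 1: fork(P0) -> P1. 2 ppages; refcounts: pp0:2 pp1:2
Op 2: read(P1, v0) -> 10. No state change.
Op 3: write(P1, v0, 195). refcount(pp0)=2>1 -> COPY to pp2. 3 ppages; refcounts: pp0:1 pp1:2 pp2:1
Op 4: write(P0, v1, 143). refcount(pp1)=2>1 -> COPY to pp3. 4 ppages; refcounts: pp0:1 pp1:1 pp2:1 pp3:1
Op 5: fork(P0) -> P2. 4 ppages; refcounts: pp0:2 pp1:1 pp2:1 pp3:2
Op 6: read(P0, v0) -> 10. No state change.
Op 7: write(P1, v1, 186). refcount(pp1)=1 -> write in place. 4 ppages; refcounts: pp0:2 pp1:1 pp2:1 pp3:2
Op 8: fork(P2) -> P3. 4 ppages; refcounts: pp0:3 pp1:1 pp2:1 pp3:3
P0: v1 -> pp3 = 143
P1: v1 -> pp1 = 186
P2: v1 -> pp3 = 143
P3: v1 -> pp3 = 143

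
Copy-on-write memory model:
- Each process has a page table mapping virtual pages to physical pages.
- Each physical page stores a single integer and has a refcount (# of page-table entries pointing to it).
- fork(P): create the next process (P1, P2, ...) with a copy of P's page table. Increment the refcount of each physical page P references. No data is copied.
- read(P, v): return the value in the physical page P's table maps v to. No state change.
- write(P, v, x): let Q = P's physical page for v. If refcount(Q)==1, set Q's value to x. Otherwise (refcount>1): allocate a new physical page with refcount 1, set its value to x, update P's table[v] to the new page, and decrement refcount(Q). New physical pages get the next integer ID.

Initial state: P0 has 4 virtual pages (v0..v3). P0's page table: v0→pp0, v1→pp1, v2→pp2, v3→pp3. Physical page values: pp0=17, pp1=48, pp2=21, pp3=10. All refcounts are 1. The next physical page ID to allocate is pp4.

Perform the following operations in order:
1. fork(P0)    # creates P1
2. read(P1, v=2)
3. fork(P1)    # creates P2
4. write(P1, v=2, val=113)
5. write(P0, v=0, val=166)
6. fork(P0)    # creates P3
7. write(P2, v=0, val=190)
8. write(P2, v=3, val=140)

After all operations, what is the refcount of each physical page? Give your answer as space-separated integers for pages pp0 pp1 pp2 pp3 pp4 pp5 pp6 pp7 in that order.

Op 1: fork(P0) -> P1. 4 ppages; refcounts: pp0:2 pp1:2 pp2:2 pp3:2
Op 2: read(P1, v2) -> 21. No state change.
Op 3: fork(P1) -> P2. 4 ppages; refcounts: pp0:3 pp1:3 pp2:3 pp3:3
Op 4: write(P1, v2, 113). refcount(pp2)=3>1 -> COPY to pp4. 5 ppages; refcounts: pp0:3 pp1:3 pp2:2 pp3:3 pp4:1
Op 5: write(P0, v0, 166). refcount(pp0)=3>1 -> COPY to pp5. 6 ppages; refcounts: pp0:2 pp1:3 pp2:2 pp3:3 pp4:1 pp5:1
Op 6: fork(P0) -> P3. 6 ppages; refcounts: pp0:2 pp1:4 pp2:3 pp3:4 pp4:1 pp5:2
Op 7: write(P2, v0, 190). refcount(pp0)=2>1 -> COPY to pp6. 7 ppages; refcounts: pp0:1 pp1:4 pp2:3 pp3:4 pp4:1 pp5:2 pp6:1
Op 8: write(P2, v3, 140). refcount(pp3)=4>1 -> COPY to pp7. 8 ppages; refcounts: pp0:1 pp1:4 pp2:3 pp3:3 pp4:1 pp5:2 pp6:1 pp7:1

Answer: 1 4 3 3 1 2 1 1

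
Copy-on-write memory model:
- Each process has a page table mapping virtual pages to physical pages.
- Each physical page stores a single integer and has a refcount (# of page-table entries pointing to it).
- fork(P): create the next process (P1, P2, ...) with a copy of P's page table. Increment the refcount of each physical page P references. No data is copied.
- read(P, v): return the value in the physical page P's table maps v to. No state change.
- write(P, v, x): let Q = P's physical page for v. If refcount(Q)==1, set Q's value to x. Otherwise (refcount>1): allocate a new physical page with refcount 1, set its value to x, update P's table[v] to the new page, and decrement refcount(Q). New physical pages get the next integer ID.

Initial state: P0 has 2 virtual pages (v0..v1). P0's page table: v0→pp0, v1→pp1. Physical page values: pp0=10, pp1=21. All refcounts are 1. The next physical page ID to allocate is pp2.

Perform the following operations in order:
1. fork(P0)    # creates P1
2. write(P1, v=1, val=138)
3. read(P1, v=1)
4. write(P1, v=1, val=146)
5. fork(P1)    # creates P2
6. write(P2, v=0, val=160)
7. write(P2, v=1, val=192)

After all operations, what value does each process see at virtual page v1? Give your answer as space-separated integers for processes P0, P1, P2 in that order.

Answer: 21 146 192

Derivation:
Op 1: fork(P0) -> P1. 2 ppages; refcounts: pp0:2 pp1:2
Op 2: write(P1, v1, 138). refcount(pp1)=2>1 -> COPY to pp2. 3 ppages; refcounts: pp0:2 pp1:1 pp2:1
Op 3: read(P1, v1) -> 138. No state change.
Op 4: write(P1, v1, 146). refcount(pp2)=1 -> write in place. 3 ppages; refcounts: pp0:2 pp1:1 pp2:1
Op 5: fork(P1) -> P2. 3 ppages; refcounts: pp0:3 pp1:1 pp2:2
Op 6: write(P2, v0, 160). refcount(pp0)=3>1 -> COPY to pp3. 4 ppages; refcounts: pp0:2 pp1:1 pp2:2 pp3:1
Op 7: write(P2, v1, 192). refcount(pp2)=2>1 -> COPY to pp4. 5 ppages; refcounts: pp0:2 pp1:1 pp2:1 pp3:1 pp4:1
P0: v1 -> pp1 = 21
P1: v1 -> pp2 = 146
P2: v1 -> pp4 = 192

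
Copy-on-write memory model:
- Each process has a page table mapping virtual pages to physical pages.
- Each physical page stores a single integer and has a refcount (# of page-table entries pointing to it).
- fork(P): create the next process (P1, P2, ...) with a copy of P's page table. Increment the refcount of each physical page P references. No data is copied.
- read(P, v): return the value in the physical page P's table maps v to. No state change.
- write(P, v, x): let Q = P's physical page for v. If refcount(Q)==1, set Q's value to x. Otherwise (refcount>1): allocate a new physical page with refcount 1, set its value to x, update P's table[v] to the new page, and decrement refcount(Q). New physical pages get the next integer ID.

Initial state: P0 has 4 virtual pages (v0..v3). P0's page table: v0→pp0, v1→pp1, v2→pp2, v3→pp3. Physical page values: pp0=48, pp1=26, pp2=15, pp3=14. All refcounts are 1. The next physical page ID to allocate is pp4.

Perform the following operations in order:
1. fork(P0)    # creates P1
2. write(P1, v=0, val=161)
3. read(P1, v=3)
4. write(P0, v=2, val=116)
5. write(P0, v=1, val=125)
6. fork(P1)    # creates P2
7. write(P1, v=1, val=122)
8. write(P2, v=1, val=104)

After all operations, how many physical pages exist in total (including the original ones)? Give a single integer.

Answer: 8

Derivation:
Op 1: fork(P0) -> P1. 4 ppages; refcounts: pp0:2 pp1:2 pp2:2 pp3:2
Op 2: write(P1, v0, 161). refcount(pp0)=2>1 -> COPY to pp4. 5 ppages; refcounts: pp0:1 pp1:2 pp2:2 pp3:2 pp4:1
Op 3: read(P1, v3) -> 14. No state change.
Op 4: write(P0, v2, 116). refcount(pp2)=2>1 -> COPY to pp5. 6 ppages; refcounts: pp0:1 pp1:2 pp2:1 pp3:2 pp4:1 pp5:1
Op 5: write(P0, v1, 125). refcount(pp1)=2>1 -> COPY to pp6. 7 ppages; refcounts: pp0:1 pp1:1 pp2:1 pp3:2 pp4:1 pp5:1 pp6:1
Op 6: fork(P1) -> P2. 7 ppages; refcounts: pp0:1 pp1:2 pp2:2 pp3:3 pp4:2 pp5:1 pp6:1
Op 7: write(P1, v1, 122). refcount(pp1)=2>1 -> COPY to pp7. 8 ppages; refcounts: pp0:1 pp1:1 pp2:2 pp3:3 pp4:2 pp5:1 pp6:1 pp7:1
Op 8: write(P2, v1, 104). refcount(pp1)=1 -> write in place. 8 ppages; refcounts: pp0:1 pp1:1 pp2:2 pp3:3 pp4:2 pp5:1 pp6:1 pp7:1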